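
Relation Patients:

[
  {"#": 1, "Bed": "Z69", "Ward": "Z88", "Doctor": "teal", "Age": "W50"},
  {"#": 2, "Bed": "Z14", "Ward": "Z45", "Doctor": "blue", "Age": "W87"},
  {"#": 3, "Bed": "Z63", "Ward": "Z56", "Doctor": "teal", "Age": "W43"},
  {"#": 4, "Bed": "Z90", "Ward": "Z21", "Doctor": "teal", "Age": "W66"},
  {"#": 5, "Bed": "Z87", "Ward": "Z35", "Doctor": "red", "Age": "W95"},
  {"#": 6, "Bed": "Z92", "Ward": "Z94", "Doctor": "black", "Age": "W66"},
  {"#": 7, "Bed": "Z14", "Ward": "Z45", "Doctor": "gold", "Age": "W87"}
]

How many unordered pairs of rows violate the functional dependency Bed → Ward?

0

Bed=Z14: all 2 rows agree on Ward — 0 pairs.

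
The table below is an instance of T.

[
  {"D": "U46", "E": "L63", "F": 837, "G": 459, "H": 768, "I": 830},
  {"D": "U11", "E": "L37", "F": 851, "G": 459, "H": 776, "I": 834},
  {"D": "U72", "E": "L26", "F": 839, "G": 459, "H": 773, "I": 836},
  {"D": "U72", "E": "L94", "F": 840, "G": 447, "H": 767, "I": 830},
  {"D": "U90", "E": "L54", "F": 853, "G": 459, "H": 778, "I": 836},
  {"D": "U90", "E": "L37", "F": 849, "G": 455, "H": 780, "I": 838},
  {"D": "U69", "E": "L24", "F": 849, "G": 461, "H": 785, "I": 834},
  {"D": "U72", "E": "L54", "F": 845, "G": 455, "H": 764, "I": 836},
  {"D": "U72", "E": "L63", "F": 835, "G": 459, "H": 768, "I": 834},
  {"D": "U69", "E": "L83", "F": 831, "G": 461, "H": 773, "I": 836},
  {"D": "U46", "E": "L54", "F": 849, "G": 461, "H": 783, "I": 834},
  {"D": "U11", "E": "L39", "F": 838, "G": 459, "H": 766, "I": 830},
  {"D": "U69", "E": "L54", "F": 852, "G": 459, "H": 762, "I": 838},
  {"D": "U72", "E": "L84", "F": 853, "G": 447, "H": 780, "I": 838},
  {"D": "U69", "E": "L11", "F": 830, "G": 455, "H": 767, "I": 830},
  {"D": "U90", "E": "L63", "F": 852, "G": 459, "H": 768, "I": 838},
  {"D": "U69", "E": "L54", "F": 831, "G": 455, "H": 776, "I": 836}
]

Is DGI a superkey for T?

All 17 rows have distinct DGI values, so DGI → (all attributes) holds and DGI is a superkey.

Yes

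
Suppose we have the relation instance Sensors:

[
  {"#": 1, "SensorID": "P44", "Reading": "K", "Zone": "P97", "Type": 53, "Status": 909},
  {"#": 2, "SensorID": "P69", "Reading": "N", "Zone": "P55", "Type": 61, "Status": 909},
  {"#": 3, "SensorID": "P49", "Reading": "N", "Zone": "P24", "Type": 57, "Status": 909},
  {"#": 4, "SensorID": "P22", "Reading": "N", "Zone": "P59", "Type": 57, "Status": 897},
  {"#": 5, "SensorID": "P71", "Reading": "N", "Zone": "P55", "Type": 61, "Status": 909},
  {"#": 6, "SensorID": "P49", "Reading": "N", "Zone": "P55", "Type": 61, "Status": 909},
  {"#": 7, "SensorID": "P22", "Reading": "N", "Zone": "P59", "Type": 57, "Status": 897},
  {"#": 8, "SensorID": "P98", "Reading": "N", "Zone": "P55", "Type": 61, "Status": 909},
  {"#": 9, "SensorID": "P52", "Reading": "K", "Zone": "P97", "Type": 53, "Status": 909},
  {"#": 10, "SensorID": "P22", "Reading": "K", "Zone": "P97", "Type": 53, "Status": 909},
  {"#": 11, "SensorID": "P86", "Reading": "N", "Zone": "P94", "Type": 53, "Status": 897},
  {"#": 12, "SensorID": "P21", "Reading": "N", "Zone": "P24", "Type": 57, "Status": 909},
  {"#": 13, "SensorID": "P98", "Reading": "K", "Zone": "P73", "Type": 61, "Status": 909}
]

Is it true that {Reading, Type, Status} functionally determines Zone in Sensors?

(Reading=K, Type=53, Status=909): rows 1, 9, 10 → Zone = P97, P97, P97 ✓
(Reading=N, Type=61, Status=909): rows 2, 5, 6, 8 → Zone = P55, P55, P55, P55 ✓
(Reading=N, Type=57, Status=909): rows 3, 12 → Zone = P24, P24 ✓
(Reading=N, Type=57, Status=897): rows 4, 7 → Zone = P59, P59 ✓
(Reading=N, Type=53, Status=897): row 11 → Zone = P94 ✓
(Reading=K, Type=61, Status=909): row 13 → Zone = P73 ✓
Every {Reading, Type, Status} value is associated with a single Zone value, so {Reading, Type, Status} -> Zone holds.

Yes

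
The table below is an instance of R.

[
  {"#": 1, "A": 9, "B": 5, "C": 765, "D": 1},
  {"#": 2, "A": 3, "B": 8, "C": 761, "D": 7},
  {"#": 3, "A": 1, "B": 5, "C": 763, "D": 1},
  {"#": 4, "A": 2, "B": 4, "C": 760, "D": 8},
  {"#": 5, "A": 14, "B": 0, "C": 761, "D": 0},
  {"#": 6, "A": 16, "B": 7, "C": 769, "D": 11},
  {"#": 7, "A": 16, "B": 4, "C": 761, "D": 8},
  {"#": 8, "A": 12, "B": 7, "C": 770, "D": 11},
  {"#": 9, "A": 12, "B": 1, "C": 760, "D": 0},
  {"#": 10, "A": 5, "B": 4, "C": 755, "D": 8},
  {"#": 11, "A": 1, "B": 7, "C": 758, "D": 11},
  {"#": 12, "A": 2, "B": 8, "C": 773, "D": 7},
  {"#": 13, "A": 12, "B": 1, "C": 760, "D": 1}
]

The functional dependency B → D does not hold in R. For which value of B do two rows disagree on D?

1

B=5: rows 1, 3 → D = 1, 1 ✓
B=8: rows 2, 12 → D = 7, 7 ✓
B=4: rows 4, 7, 10 → D = 8, 8, 8 ✓
B=0: row 5 → D = 0 ✓
B=7: rows 6, 8, 11 → D = 11, 11, 11 ✓
B=1: rows 9, 13 → D takes values {0, 1} — violation
The only B value with inconsistent D is B=1.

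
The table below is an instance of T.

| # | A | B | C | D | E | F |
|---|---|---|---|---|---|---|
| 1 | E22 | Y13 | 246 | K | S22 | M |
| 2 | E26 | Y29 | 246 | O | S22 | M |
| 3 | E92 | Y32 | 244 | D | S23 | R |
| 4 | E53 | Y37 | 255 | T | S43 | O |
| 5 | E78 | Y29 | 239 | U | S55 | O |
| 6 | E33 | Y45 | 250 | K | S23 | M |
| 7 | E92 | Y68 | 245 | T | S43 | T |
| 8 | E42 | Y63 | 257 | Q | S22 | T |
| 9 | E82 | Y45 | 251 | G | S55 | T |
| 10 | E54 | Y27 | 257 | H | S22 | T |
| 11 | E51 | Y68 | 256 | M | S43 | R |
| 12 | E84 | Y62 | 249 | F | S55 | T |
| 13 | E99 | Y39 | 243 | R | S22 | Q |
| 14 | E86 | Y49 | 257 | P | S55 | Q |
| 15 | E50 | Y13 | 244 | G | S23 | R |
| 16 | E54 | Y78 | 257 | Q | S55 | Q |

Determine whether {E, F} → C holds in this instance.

(E=S22, F=M): rows 1, 2 → C = 246, 246 ✓
(E=S23, F=R): rows 3, 15 → C = 244, 244 ✓
(E=S43, F=O): row 4 → C = 255 ✓
(E=S55, F=O): row 5 → C = 239 ✓
(E=S23, F=M): row 6 → C = 250 ✓
(E=S43, F=T): row 7 → C = 245 ✓
(E=S22, F=T): rows 8, 10 → C = 257, 257 ✓
(E=S55, F=T): rows 9, 12 → C takes values {251, 249} — violation
(E=S43, F=R): row 11 → C = 256 ✓
(E=S22, F=Q): row 13 → C = 243 ✓
(E=S55, F=Q): rows 14, 16 → C = 257, 257 ✓
Two rows agree on {E, F} but differ on C, so {E, F} → C does not hold.

No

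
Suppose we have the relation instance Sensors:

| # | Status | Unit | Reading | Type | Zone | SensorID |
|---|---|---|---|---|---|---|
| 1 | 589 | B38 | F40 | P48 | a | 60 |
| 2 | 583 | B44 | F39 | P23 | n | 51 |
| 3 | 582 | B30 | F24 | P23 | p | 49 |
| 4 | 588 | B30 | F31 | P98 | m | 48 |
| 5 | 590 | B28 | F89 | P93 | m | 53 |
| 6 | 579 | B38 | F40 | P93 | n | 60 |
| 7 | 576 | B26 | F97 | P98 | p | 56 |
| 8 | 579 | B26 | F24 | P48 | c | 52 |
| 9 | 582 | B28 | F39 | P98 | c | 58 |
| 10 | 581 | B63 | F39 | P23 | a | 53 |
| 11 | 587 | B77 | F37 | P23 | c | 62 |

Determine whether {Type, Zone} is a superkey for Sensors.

Yes

All 11 rows have distinct {Type, Zone} values, so {Type, Zone} → (all attributes) holds and {Type, Zone} is a superkey.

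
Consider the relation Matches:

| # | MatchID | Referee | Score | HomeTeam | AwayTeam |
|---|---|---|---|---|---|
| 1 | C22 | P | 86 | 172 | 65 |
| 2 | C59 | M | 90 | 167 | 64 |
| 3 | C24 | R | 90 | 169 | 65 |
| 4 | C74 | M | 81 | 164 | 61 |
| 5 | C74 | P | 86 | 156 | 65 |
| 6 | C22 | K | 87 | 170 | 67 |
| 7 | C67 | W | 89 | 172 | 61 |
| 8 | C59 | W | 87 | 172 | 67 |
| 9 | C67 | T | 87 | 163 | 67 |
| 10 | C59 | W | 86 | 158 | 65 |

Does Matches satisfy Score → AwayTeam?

No

Score=86: rows 1, 5, 10 → AwayTeam = 65, 65, 65 ✓
Score=90: rows 2, 3 → AwayTeam takes values {64, 65} — violation
Score=81: row 4 → AwayTeam = 61 ✓
Score=87: rows 6, 8, 9 → AwayTeam = 67, 67, 67 ✓
Score=89: row 7 → AwayTeam = 61 ✓
Two rows agree on Score but differ on AwayTeam, so Score → AwayTeam does not hold.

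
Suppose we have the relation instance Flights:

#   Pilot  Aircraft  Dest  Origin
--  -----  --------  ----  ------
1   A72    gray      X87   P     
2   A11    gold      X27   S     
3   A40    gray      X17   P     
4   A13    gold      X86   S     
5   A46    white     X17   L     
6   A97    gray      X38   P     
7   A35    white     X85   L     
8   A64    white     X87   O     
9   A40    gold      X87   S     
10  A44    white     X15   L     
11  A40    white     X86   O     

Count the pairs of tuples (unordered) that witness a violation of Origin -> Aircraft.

Origin=P: all 3 rows agree on Aircraft — 0 pairs.
Origin=S: all 3 rows agree on Aircraft — 0 pairs.
Origin=L: all 3 rows agree on Aircraft — 0 pairs.
Origin=O: all 2 rows agree on Aircraft — 0 pairs.

0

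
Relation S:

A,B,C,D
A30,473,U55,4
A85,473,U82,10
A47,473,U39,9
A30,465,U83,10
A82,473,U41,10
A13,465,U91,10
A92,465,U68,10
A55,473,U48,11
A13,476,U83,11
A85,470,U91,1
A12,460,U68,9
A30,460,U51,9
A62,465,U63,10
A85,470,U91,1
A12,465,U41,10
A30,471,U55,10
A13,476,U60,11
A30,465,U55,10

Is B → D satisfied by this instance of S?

B=473: 5 rows → D takes values {4, 10, 9, 11} — violation
B=465: 6 rows → D = 10, 10, 10, 10, 10, 10 ✓
B=476: 2 rows → D = 11, 11 ✓
B=470: 2 rows → D = 1, 1 ✓
B=460: 2 rows → D = 9, 9 ✓
B=471: 1 row → D = 10 ✓
Two rows agree on B but differ on D, so B → D does not hold.

No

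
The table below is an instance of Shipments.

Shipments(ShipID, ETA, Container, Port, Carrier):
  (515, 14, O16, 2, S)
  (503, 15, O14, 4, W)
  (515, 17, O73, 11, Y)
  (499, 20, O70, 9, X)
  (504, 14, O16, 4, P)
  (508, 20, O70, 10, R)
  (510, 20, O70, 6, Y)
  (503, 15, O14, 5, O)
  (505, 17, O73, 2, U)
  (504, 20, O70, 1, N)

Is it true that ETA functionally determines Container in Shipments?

Yes

ETA=14: 2 rows → Container = O16, O16 ✓
ETA=15: 2 rows → Container = O14, O14 ✓
ETA=17: 2 rows → Container = O73, O73 ✓
ETA=20: 4 rows → Container = O70, O70, O70, O70 ✓
Every ETA value is associated with a single Container value, so ETA -> Container holds.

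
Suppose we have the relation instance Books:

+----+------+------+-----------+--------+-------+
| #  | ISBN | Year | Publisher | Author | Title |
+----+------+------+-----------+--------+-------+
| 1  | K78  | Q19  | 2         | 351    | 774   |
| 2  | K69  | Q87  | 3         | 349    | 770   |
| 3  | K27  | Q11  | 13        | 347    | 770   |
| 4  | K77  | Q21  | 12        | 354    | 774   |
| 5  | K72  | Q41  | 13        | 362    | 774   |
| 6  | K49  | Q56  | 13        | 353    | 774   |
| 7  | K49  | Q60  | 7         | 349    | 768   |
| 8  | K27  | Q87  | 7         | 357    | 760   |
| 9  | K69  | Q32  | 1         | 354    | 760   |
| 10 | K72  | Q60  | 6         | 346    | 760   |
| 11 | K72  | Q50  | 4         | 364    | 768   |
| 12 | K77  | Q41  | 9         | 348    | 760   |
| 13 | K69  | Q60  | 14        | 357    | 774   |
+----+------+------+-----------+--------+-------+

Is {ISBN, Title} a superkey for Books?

All 13 rows have distinct {ISBN, Title} values, so {ISBN, Title} → (all attributes) holds and {ISBN, Title} is a superkey.

Yes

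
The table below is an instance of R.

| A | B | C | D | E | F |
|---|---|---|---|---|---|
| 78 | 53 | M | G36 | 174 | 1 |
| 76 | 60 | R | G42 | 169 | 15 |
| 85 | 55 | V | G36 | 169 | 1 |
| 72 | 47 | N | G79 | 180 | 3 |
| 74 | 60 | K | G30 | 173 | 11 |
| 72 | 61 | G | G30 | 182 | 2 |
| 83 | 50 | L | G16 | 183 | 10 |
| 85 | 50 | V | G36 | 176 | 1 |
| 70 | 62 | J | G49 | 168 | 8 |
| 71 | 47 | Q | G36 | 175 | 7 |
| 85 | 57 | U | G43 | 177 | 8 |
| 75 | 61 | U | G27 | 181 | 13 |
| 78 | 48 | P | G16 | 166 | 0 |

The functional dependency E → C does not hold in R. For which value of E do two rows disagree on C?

E=174: 1 row → C = M ✓
E=169: 2 rows → C takes values {R, V} — violation
E=180: 1 row → C = N ✓
E=173: 1 row → C = K ✓
E=182: 1 row → C = G ✓
E=183: 1 row → C = L ✓
E=176: 1 row → C = V ✓
E=168: 1 row → C = J ✓
E=175: 1 row → C = Q ✓
E=177: 1 row → C = U ✓
E=181: 1 row → C = U ✓
E=166: 1 row → C = P ✓
The only E value with inconsistent C is E=169.

169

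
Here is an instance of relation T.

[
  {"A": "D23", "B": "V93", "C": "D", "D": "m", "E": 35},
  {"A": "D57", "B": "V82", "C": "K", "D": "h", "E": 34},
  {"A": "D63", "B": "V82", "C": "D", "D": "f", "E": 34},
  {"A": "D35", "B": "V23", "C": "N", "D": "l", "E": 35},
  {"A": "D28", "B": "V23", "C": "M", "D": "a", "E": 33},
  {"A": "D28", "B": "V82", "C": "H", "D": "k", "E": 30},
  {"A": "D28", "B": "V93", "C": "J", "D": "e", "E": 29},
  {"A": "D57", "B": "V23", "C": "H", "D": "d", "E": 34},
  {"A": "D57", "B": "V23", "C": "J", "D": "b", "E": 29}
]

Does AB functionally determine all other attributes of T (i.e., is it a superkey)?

Two distinct rows share (A=D57, B=V23), so AB does not determine every attribute — not a superkey.

No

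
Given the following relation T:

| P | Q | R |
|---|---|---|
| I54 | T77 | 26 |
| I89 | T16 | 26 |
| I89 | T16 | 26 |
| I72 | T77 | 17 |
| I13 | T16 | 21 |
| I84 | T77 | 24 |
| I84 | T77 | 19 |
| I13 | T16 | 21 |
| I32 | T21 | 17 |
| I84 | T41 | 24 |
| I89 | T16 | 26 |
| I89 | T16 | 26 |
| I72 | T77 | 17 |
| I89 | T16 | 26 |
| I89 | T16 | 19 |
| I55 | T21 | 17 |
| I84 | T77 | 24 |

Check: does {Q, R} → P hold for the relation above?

(Q=T77, R=26): 1 row → P = I54 ✓
(Q=T16, R=26): 5 rows → P = I89, I89, I89, I89, I89 ✓
(Q=T77, R=17): 2 rows → P = I72, I72 ✓
(Q=T16, R=21): 2 rows → P = I13, I13 ✓
(Q=T77, R=24): 2 rows → P = I84, I84 ✓
(Q=T77, R=19): 1 row → P = I84 ✓
(Q=T21, R=17): 2 rows → P takes values {I32, I55} — violation
(Q=T41, R=24): 1 row → P = I84 ✓
(Q=T16, R=19): 1 row → P = I89 ✓
Two rows agree on {Q, R} but differ on P, so {Q, R} → P does not hold.

No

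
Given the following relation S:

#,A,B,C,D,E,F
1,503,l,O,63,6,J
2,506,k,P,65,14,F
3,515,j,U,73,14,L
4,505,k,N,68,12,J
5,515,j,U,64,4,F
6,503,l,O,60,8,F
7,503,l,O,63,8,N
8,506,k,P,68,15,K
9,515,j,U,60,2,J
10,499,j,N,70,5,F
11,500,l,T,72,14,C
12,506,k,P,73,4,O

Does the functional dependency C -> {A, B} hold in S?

C=O: rows 1, 6, 7 → {A,B} = (503, l), (503, l), (503, l) ✓
C=P: rows 2, 8, 12 → {A,B} = (506, k), (506, k), (506, k) ✓
C=U: rows 3, 5, 9 → {A,B} = (515, j), (515, j), (515, j) ✓
C=N: rows 4, 10 → {A,B} takes values {(505, k), (499, j)} — violation
C=T: row 11 → {A,B} = (500, l) ✓
Two rows agree on C but differ on {A, B}, so C -> {A, B} does not hold.

No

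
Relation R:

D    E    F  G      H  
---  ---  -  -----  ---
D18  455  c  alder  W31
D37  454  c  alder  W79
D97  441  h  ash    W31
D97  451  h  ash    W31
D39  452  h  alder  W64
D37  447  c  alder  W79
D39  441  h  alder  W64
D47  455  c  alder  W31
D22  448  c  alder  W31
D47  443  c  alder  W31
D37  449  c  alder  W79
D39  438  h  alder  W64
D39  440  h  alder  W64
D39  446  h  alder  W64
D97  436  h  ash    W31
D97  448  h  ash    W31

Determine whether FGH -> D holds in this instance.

No

(F=c, G=alder, H=W31): 4 rows → D takes values {D18, D47, D22} — violation
(F=c, G=alder, H=W79): 3 rows → D = D37, D37, D37 ✓
(F=h, G=ash, H=W31): 4 rows → D = D97, D97, D97, D97 ✓
(F=h, G=alder, H=W64): 5 rows → D = D39, D39, D39, D39, D39 ✓
Two rows agree on FGH but differ on D, so FGH -> D does not hold.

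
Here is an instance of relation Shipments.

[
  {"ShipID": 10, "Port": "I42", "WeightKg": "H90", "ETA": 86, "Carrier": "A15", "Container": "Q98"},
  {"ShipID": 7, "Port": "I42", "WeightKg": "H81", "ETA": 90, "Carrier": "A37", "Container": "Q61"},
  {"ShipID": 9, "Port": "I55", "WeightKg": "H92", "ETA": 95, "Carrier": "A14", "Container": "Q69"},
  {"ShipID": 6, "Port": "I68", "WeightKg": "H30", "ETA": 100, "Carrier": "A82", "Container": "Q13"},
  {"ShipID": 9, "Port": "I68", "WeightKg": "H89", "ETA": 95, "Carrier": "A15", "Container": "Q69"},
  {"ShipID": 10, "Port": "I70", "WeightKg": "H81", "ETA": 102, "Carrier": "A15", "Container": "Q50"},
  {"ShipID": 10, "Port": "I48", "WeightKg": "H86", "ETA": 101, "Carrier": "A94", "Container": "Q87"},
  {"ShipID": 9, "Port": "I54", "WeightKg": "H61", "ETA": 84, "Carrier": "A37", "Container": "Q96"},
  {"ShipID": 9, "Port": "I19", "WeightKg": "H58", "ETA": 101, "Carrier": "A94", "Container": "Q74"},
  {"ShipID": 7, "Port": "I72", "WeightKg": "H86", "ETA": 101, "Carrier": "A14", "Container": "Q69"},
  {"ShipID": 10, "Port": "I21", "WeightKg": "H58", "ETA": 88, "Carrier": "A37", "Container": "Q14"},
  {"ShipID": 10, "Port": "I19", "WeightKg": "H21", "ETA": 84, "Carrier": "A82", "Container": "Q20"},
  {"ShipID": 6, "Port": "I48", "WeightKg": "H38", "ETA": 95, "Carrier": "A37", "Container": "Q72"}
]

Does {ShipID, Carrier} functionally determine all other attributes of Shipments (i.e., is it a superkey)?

Two distinct rows share (ShipID=10, Carrier=A15), so {ShipID, Carrier} does not determine every attribute — not a superkey.

No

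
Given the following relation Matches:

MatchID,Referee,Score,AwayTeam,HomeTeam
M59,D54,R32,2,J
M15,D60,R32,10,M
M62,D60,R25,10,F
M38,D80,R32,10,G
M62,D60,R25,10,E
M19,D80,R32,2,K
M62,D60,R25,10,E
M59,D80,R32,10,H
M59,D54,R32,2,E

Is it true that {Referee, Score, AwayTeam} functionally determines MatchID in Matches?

No

(Referee=D54, Score=R32, AwayTeam=2): 2 rows → MatchID = M59, M59 ✓
(Referee=D60, Score=R32, AwayTeam=10): 1 row → MatchID = M15 ✓
(Referee=D60, Score=R25, AwayTeam=10): 3 rows → MatchID = M62, M62, M62 ✓
(Referee=D80, Score=R32, AwayTeam=10): 2 rows → MatchID takes values {M38, M59} — violation
(Referee=D80, Score=R32, AwayTeam=2): 1 row → MatchID = M19 ✓
Two rows agree on {Referee, Score, AwayTeam} but differ on MatchID, so {Referee, Score, AwayTeam} → MatchID does not hold.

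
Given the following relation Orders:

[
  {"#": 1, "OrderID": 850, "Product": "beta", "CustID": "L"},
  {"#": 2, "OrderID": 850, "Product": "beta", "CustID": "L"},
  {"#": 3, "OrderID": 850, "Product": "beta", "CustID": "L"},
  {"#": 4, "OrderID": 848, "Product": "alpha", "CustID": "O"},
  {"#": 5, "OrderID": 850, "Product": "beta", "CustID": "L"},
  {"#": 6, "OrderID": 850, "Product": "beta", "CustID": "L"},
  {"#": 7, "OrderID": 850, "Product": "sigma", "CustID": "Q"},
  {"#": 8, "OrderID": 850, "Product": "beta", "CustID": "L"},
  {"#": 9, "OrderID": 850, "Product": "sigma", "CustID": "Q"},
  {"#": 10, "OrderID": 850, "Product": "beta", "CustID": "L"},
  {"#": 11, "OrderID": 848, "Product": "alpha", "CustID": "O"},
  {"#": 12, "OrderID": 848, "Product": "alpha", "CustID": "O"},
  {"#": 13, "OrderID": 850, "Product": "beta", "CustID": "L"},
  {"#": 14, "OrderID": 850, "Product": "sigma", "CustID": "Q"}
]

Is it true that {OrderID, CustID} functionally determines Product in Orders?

(OrderID=850, CustID=L): rows 1, 2, 3, 5, 6, 8, 10, 13 → Product = beta, beta, beta, beta, beta, beta, beta, beta ✓
(OrderID=848, CustID=O): rows 4, 11, 12 → Product = alpha, alpha, alpha ✓
(OrderID=850, CustID=Q): rows 7, 9, 14 → Product = sigma, sigma, sigma ✓
Every {OrderID, CustID} value is associated with a single Product value, so {OrderID, CustID} -> Product holds.

Yes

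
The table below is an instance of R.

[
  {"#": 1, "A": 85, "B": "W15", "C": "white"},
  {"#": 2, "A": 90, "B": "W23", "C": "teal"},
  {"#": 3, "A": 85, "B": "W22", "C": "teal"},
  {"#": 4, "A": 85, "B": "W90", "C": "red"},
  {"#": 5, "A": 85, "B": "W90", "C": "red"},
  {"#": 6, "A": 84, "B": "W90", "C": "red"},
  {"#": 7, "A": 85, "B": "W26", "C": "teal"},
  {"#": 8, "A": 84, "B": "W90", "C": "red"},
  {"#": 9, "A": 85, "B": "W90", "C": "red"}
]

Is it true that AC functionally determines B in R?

(A=85, C=white): row 1 → B = W15 ✓
(A=90, C=teal): row 2 → B = W23 ✓
(A=85, C=teal): rows 3, 7 → B takes values {W22, W26} — violation
(A=85, C=red): rows 4, 5, 9 → B = W90, W90, W90 ✓
(A=84, C=red): rows 6, 8 → B = W90, W90 ✓
Two rows agree on AC but differ on B, so AC → B does not hold.

No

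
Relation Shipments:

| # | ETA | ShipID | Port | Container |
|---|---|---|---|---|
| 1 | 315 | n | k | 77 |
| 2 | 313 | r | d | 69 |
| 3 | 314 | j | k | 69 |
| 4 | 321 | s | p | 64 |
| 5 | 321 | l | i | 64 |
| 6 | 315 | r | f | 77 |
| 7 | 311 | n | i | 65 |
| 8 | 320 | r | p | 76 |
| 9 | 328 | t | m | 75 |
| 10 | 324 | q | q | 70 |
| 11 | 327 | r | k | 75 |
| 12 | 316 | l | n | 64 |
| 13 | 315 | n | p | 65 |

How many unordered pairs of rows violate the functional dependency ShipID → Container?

ShipID=n: violating pairs (1,7), (1,13) — 2 pairs.
ShipID=r: violating pairs (2,6), (2,8), (2,11), (6,8), (6,11), (8,11) — 6 pairs.
ShipID=l: all 2 rows agree on Container — 0 pairs.

8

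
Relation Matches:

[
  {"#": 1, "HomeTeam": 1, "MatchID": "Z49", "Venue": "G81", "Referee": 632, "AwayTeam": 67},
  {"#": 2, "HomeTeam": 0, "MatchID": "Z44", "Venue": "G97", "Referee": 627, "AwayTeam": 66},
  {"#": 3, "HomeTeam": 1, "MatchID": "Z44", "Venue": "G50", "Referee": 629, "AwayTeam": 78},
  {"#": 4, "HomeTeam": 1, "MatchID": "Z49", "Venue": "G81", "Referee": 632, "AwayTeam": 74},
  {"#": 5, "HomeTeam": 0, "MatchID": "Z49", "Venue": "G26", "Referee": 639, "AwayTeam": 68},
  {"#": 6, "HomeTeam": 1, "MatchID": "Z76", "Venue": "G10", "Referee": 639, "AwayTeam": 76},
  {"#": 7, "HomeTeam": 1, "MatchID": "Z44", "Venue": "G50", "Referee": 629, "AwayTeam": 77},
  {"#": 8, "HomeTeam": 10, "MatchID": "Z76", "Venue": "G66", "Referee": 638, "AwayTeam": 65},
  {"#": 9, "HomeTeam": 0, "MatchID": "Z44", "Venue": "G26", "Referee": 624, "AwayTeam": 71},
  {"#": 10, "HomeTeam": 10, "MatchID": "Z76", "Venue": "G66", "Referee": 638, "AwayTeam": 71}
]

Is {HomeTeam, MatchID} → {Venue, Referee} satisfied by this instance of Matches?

(HomeTeam=1, MatchID=Z49): rows 1, 4 → {Venue,Referee} = (G81, 632), (G81, 632) ✓
(HomeTeam=0, MatchID=Z44): rows 2, 9 → {Venue,Referee} takes values {(G97, 627), (G26, 624)} — violation
(HomeTeam=1, MatchID=Z44): rows 3, 7 → {Venue,Referee} = (G50, 629), (G50, 629) ✓
(HomeTeam=0, MatchID=Z49): row 5 → {Venue,Referee} = (G26, 639) ✓
(HomeTeam=1, MatchID=Z76): row 6 → {Venue,Referee} = (G10, 639) ✓
(HomeTeam=10, MatchID=Z76): rows 8, 10 → {Venue,Referee} = (G66, 638), (G66, 638) ✓
Two rows agree on {HomeTeam, MatchID} but differ on {Venue, Referee}, so {HomeTeam, MatchID} → {Venue, Referee} does not hold.

No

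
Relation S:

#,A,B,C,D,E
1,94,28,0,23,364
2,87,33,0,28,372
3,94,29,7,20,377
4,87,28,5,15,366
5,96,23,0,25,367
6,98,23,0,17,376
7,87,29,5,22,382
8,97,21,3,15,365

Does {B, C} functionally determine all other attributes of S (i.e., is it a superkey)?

No

Rows 5 and 6 have the same {B, C} value (B=23, C=0) but are distinct tuples, so {B, C} does not determine every attribute — not a superkey.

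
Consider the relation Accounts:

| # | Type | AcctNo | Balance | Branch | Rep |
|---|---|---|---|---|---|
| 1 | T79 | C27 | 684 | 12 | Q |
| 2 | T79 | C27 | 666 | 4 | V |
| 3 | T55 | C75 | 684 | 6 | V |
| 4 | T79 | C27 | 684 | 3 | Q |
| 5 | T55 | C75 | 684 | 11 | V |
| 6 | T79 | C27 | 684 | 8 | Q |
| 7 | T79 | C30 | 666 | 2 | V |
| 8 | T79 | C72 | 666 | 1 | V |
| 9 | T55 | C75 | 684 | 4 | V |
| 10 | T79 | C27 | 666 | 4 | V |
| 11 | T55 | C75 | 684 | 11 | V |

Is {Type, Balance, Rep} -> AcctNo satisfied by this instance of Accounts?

(Type=T79, Balance=684, Rep=Q): rows 1, 4, 6 → AcctNo = C27, C27, C27 ✓
(Type=T79, Balance=666, Rep=V): rows 2, 7, 8, 10 → AcctNo takes values {C27, C30, C72} — violation
(Type=T55, Balance=684, Rep=V): rows 3, 5, 9, 11 → AcctNo = C75, C75, C75, C75 ✓
Two rows agree on {Type, Balance, Rep} but differ on AcctNo, so {Type, Balance, Rep} -> AcctNo does not hold.

No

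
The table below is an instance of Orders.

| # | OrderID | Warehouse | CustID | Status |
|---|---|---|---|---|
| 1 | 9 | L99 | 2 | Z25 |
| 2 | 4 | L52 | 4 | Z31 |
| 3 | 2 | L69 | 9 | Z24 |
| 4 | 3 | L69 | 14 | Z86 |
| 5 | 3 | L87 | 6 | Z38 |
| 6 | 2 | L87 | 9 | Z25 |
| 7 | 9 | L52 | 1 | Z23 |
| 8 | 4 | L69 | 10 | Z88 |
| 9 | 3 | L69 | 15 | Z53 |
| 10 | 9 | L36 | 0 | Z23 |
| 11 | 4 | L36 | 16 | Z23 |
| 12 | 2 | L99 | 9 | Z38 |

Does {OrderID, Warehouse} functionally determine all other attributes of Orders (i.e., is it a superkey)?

No

Rows 4 and 9 have the same {OrderID, Warehouse} value (OrderID=3, Warehouse=L69) but are distinct tuples, so {OrderID, Warehouse} does not determine every attribute — not a superkey.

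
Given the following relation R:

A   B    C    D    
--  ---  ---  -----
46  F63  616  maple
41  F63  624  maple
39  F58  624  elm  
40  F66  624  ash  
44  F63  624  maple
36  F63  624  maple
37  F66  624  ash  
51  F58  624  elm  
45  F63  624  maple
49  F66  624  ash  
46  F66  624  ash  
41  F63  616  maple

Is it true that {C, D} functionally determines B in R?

Yes

(C=616, D=maple): 2 rows → B = F63, F63 ✓
(C=624, D=maple): 4 rows → B = F63, F63, F63, F63 ✓
(C=624, D=elm): 2 rows → B = F58, F58 ✓
(C=624, D=ash): 4 rows → B = F66, F66, F66, F66 ✓
Every {C, D} value is associated with a single B value, so {C, D} → B holds.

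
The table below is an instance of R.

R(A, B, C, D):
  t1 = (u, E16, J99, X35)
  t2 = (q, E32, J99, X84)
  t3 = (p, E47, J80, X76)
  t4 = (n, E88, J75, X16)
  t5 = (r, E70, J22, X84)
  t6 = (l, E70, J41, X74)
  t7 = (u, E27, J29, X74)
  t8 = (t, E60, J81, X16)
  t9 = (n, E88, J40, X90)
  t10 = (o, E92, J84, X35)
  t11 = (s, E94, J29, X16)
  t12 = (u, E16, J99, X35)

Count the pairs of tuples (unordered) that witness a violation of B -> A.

1

B=E16: all 2 rows agree on A — 0 pairs.
B=E88: all 2 rows agree on A — 0 pairs.
B=E70: violating pairs (5,6) — 1 pair.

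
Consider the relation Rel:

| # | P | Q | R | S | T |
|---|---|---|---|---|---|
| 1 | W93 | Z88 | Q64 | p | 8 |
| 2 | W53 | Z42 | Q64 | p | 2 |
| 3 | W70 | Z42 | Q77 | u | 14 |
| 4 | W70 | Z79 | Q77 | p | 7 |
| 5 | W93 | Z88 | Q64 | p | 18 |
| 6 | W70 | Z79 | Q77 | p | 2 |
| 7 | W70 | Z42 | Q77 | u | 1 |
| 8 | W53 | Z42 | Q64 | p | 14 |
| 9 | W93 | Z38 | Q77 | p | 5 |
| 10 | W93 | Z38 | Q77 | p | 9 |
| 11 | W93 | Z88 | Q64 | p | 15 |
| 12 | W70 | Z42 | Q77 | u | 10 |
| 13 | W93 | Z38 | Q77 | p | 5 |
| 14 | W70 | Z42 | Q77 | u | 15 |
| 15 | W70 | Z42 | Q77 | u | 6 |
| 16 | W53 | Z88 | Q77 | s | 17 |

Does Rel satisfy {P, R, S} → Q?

Yes

(P=W93, R=Q64, S=p): rows 1, 5, 11 → Q = Z88, Z88, Z88 ✓
(P=W53, R=Q64, S=p): rows 2, 8 → Q = Z42, Z42 ✓
(P=W70, R=Q77, S=u): rows 3, 7, 12, 14, 15 → Q = Z42, Z42, Z42, Z42, Z42 ✓
(P=W70, R=Q77, S=p): rows 4, 6 → Q = Z79, Z79 ✓
(P=W93, R=Q77, S=p): rows 9, 10, 13 → Q = Z38, Z38, Z38 ✓
(P=W53, R=Q77, S=s): row 16 → Q = Z88 ✓
Every {P, R, S} value is associated with a single Q value, so {P, R, S} → Q holds.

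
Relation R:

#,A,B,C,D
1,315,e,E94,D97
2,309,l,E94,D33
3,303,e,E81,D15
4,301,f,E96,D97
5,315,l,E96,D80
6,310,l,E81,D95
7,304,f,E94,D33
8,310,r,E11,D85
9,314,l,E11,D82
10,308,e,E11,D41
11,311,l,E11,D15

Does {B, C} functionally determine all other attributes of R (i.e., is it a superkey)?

Rows 9 and 11 have the same {B, C} value (B=l, C=E11) but are distinct tuples, so {B, C} does not determine every attribute — not a superkey.

No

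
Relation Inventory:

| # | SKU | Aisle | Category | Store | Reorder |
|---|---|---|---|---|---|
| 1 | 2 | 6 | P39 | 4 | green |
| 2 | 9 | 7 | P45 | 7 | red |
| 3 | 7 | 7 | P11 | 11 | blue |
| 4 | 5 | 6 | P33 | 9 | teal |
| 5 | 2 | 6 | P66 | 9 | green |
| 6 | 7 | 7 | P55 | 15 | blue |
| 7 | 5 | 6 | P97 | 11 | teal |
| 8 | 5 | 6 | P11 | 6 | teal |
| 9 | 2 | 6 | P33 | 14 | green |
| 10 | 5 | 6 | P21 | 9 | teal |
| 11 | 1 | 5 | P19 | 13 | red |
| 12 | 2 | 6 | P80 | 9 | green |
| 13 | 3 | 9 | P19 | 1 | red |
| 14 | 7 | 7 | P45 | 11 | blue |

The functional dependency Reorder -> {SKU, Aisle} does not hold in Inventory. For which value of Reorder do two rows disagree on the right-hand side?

red

Reorder=green: rows 1, 5, 9, 12 → {SKU,Aisle} = (2, 6), (2, 6), (2, 6), (2, 6) ✓
Reorder=red: rows 2, 11, 13 → {SKU,Aisle} takes values {(9, 7), (1, 5), (3, 9)} — violation
Reorder=blue: rows 3, 6, 14 → {SKU,Aisle} = (7, 7), (7, 7), (7, 7) ✓
Reorder=teal: rows 4, 7, 8, 10 → {SKU,Aisle} = (5, 6), (5, 6), (5, 6), (5, 6) ✓
The only Reorder value with inconsistent RHS is Reorder=red.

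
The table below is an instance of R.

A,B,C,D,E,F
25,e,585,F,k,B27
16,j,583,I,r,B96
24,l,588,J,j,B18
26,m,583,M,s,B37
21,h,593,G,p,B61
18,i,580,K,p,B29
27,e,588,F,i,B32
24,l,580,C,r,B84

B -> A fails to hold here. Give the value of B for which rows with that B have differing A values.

B=e: 2 rows → A takes values {25, 27} — violation
B=j: 1 row → A = 16 ✓
B=l: 2 rows → A = 24, 24 ✓
B=m: 1 row → A = 26 ✓
B=h: 1 row → A = 21 ✓
B=i: 1 row → A = 18 ✓
The only B value with inconsistent A is B=e.

e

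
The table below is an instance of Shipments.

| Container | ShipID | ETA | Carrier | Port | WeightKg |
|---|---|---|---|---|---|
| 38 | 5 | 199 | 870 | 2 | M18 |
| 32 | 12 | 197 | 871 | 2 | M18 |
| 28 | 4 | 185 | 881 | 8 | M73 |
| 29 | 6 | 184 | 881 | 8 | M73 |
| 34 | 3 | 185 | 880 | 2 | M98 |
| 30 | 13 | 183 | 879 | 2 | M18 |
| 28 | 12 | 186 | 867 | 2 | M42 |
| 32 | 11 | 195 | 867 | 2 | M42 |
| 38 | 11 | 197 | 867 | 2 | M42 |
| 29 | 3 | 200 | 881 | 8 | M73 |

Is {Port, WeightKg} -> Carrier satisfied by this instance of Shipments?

No

(Port=2, WeightKg=M18): 3 rows → Carrier takes values {870, 871, 879} — violation
(Port=8, WeightKg=M73): 3 rows → Carrier = 881, 881, 881 ✓
(Port=2, WeightKg=M98): 1 row → Carrier = 880 ✓
(Port=2, WeightKg=M42): 3 rows → Carrier = 867, 867, 867 ✓
Two rows agree on {Port, WeightKg} but differ on Carrier, so {Port, WeightKg} -> Carrier does not hold.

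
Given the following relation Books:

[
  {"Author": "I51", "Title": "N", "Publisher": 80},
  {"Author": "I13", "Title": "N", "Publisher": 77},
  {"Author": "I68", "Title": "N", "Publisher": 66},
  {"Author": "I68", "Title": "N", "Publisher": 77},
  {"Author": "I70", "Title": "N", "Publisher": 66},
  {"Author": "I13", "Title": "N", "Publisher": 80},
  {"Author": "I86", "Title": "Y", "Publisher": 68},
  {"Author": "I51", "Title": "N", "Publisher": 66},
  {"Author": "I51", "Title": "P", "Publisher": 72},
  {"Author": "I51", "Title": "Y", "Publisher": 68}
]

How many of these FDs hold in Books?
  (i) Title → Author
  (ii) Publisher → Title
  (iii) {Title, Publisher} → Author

(i) Title → Author: Title=N: 7 rows → Author takes values {I51, I13, I68, I70} — violation; Title=Y: 2 rows → Author takes values {I86, I51} — violation — fails.
(ii) Publisher → Title: every LHS value maps to a single RHS value — holds.
(iii) {Title, Publisher} → Author: (Title=N, Publisher=80): 2 rows → Author takes values {I51, I13} — violation; (Title=N, Publisher=77): 2 rows → Author takes values {I13, I68} — violation; (Title=N, Publisher=66): 3 rows → Author takes values {I68, I70, I51} — violation; (Title=Y, Publisher=68): 2 rows → Author takes values {I86, I51} — violation — fails.
1 of the 3 dependencies holds.

1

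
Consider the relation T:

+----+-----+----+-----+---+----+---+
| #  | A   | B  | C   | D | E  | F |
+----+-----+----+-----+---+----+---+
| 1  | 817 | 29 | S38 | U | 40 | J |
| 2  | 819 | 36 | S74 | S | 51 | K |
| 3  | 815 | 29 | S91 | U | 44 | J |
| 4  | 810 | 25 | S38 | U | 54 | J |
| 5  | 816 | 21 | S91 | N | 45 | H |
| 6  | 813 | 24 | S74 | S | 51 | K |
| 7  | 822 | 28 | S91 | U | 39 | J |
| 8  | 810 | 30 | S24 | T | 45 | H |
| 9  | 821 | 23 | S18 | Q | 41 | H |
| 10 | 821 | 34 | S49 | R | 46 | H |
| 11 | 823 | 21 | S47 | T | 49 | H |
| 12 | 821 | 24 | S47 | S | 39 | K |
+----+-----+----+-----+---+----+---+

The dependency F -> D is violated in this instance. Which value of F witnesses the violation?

F=J: rows 1, 3, 4, 7 → D = U, U, U, U ✓
F=K: rows 2, 6, 12 → D = S, S, S ✓
F=H: rows 5, 8, 9, 10, 11 → D takes values {N, T, Q, R} — violation
The only F value with inconsistent D is F=H.

H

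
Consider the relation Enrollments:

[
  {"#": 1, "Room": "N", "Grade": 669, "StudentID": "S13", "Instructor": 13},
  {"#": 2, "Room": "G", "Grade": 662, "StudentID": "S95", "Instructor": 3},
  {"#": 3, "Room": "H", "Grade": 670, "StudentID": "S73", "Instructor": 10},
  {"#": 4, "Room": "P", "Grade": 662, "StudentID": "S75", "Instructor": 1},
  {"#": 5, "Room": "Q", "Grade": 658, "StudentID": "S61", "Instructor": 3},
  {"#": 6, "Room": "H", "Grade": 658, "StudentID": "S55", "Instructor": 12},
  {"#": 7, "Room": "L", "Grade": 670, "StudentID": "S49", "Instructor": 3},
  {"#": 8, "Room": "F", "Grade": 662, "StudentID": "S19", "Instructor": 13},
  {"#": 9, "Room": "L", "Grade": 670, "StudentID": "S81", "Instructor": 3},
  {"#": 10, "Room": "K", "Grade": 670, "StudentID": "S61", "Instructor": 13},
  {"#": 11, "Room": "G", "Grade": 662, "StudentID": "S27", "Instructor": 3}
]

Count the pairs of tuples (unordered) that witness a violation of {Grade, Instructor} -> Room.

0

(Grade=662, Instructor=3): all 2 rows agree on Room — 0 pairs.
(Grade=670, Instructor=3): all 2 rows agree on Room — 0 pairs.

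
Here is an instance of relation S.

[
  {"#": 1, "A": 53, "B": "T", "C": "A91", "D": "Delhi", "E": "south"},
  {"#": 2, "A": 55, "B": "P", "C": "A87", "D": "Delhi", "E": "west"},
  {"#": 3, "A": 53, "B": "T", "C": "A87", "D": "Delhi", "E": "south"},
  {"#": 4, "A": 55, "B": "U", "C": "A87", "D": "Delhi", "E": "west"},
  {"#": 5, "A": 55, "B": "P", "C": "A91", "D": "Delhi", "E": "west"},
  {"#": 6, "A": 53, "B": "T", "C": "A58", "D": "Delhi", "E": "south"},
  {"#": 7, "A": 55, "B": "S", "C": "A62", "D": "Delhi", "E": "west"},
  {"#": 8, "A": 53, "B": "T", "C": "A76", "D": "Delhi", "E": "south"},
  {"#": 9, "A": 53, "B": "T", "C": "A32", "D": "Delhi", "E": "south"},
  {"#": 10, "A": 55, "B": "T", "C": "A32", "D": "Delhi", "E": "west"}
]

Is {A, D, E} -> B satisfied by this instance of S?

(A=53, D=Delhi, E=south): rows 1, 3, 6, 8, 9 → B = T, T, T, T, T ✓
(A=55, D=Delhi, E=west): rows 2, 4, 5, 7, 10 → B takes values {P, U, S, T} — violation
Two rows agree on {A, D, E} but differ on B, so {A, D, E} -> B does not hold.

No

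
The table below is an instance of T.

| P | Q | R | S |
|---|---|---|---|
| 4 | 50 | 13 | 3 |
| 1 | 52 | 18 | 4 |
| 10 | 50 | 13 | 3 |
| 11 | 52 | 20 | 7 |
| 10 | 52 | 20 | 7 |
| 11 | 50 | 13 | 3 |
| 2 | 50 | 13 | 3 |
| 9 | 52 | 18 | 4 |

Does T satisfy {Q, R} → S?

Yes

(Q=50, R=13): 4 rows → S = 3, 3, 3, 3 ✓
(Q=52, R=18): 2 rows → S = 4, 4 ✓
(Q=52, R=20): 2 rows → S = 7, 7 ✓
Every {Q, R} value is associated with a single S value, so {Q, R} → S holds.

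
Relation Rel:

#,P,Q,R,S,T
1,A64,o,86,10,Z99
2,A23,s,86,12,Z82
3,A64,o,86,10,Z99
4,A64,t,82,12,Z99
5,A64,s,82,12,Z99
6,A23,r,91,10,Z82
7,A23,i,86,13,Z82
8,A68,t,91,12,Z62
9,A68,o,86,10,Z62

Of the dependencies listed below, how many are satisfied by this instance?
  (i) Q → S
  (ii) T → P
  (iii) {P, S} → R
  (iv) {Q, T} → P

(i) Q → S: every LHS value maps to a single RHS value — holds.
(ii) T → P: every LHS value maps to a single RHS value — holds.
(iii) {P, S} → R: every LHS value maps to a single RHS value — holds.
(iv) {Q, T} → P: every LHS value maps to a single RHS value — holds.
4 of the 4 dependencies hold.

4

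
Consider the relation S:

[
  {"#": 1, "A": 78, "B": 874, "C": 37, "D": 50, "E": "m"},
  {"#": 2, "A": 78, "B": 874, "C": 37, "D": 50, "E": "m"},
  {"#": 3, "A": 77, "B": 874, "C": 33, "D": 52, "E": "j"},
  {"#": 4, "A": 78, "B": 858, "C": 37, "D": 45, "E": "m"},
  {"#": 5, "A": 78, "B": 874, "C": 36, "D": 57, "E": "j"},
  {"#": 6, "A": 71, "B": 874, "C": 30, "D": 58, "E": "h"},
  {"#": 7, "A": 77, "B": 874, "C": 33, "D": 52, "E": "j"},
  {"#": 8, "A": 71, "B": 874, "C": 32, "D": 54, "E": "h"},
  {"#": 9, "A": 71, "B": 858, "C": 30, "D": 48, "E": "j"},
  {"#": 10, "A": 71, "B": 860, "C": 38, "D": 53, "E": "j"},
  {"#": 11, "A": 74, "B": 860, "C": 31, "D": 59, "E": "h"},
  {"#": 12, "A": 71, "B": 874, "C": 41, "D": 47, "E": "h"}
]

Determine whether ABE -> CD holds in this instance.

No

(A=78, B=874, E=m): rows 1, 2 → {C,D} = (37, 50), (37, 50) ✓
(A=77, B=874, E=j): rows 3, 7 → {C,D} = (33, 52), (33, 52) ✓
(A=78, B=858, E=m): row 4 → {C,D} = (37, 45) ✓
(A=78, B=874, E=j): row 5 → {C,D} = (36, 57) ✓
(A=71, B=874, E=h): rows 6, 8, 12 → {C,D} takes values {(30, 58), (32, 54), (41, 47)} — violation
(A=71, B=858, E=j): row 9 → {C,D} = (30, 48) ✓
(A=71, B=860, E=j): row 10 → {C,D} = (38, 53) ✓
(A=74, B=860, E=h): row 11 → {C,D} = (31, 59) ✓
Two rows agree on ABE but differ on CD, so ABE -> CD does not hold.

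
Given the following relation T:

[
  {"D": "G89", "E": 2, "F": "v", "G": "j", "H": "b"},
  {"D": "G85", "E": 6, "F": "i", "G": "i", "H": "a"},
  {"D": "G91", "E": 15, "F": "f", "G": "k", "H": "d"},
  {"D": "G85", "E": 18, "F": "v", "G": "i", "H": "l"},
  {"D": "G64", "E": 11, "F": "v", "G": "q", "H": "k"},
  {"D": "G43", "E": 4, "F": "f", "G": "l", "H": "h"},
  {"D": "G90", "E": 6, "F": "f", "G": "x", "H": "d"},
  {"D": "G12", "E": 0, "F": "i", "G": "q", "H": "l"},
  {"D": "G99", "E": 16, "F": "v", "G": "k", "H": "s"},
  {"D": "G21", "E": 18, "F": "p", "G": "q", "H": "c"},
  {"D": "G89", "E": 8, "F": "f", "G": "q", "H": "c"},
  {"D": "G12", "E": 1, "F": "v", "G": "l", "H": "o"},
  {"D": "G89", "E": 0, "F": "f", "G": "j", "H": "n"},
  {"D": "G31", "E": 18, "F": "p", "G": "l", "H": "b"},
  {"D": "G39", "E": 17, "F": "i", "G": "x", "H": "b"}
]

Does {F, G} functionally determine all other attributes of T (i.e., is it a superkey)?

All 15 rows have distinct {F, G} values, so {F, G} → (all attributes) holds and {F, G} is a superkey.

Yes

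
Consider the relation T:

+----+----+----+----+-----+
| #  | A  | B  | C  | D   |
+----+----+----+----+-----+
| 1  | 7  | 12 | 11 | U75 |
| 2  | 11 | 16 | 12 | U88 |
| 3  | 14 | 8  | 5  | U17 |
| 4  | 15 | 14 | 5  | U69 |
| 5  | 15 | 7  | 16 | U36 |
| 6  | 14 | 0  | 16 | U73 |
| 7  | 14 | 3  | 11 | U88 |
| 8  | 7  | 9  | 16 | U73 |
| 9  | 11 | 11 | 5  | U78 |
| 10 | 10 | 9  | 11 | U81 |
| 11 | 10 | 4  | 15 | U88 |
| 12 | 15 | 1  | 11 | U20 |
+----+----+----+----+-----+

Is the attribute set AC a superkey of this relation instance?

All 12 rows have distinct AC values, so AC → (all attributes) holds and AC is a superkey.

Yes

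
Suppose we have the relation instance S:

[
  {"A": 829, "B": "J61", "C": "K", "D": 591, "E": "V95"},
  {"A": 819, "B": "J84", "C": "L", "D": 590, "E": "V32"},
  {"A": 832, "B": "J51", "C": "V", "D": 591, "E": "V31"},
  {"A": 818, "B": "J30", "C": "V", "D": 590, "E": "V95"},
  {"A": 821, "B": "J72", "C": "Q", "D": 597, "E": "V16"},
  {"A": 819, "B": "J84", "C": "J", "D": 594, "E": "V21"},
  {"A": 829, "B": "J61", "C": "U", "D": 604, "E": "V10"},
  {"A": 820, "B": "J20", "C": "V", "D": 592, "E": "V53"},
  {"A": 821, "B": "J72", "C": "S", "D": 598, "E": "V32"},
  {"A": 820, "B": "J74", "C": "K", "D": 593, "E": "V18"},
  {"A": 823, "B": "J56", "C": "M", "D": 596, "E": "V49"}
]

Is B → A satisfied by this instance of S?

B=J61: 2 rows → A = 829, 829 ✓
B=J84: 2 rows → A = 819, 819 ✓
B=J51: 1 row → A = 832 ✓
B=J30: 1 row → A = 818 ✓
B=J72: 2 rows → A = 821, 821 ✓
B=J20: 1 row → A = 820 ✓
B=J74: 1 row → A = 820 ✓
B=J56: 1 row → A = 823 ✓
Every B value is associated with a single A value, so B → A holds.

Yes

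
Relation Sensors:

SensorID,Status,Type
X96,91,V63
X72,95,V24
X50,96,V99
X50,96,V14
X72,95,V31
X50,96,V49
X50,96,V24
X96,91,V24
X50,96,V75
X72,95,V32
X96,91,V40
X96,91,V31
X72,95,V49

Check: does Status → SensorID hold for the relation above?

Yes

Status=91: 4 rows → SensorID = X96, X96, X96, X96 ✓
Status=95: 4 rows → SensorID = X72, X72, X72, X72 ✓
Status=96: 5 rows → SensorID = X50, X50, X50, X50, X50 ✓
Every Status value is associated with a single SensorID value, so Status → SensorID holds.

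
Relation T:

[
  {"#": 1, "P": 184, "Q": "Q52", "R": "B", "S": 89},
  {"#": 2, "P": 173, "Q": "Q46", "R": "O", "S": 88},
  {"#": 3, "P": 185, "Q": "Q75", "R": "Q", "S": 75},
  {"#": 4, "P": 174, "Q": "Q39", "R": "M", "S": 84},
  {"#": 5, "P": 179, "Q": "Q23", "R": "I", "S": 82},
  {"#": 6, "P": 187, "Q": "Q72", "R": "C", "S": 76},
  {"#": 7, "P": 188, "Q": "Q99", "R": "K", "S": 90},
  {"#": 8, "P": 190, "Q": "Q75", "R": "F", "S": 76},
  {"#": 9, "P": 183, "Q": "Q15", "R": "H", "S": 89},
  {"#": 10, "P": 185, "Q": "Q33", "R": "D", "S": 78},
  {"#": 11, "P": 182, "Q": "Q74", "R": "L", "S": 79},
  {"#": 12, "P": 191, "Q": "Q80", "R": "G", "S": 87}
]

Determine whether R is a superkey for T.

Yes

All 12 rows have distinct R values, so R → (all attributes) holds and R is a superkey.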